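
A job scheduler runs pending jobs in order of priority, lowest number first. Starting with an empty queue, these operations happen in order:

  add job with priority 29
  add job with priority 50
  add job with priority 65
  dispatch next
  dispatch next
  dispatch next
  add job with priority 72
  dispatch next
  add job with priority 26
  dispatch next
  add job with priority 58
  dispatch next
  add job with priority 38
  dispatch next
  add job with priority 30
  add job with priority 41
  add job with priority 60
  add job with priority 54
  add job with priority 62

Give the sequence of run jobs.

29, 50, 65, 72, 26, 58, 38

insert 29 → {29}
insert 50 → {29, 50}
insert 65 → {29, 50, 65}
dispatch next → 29; now {50, 65}
dispatch next → 50; now {65}
dispatch next → 65; now {}
insert 72 → {72}
dispatch next → 72; now {}
insert 26 → {26}
dispatch next → 26; now {}
insert 58 → {58}
dispatch next → 58; now {}
insert 38 → {38}
dispatch next → 38; now {}
insert 30 → {30}
insert 41 → {30, 41}
insert 60 → {30, 41, 60}
insert 54 → {30, 41, 54, 60}
insert 62 → {30, 41, 54, 60, 62}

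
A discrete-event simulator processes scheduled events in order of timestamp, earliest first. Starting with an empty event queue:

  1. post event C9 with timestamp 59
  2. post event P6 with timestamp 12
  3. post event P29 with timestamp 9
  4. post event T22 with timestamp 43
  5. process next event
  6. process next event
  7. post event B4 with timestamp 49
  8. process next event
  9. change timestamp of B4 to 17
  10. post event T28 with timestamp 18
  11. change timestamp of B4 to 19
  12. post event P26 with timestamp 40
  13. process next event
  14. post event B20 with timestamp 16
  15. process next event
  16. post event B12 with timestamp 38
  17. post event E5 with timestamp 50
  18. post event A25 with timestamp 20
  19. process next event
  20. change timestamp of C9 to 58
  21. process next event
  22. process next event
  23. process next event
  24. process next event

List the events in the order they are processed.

P29 → P6 → T22 → T28 → B20 → B4 → A25 → B12 → P26 → E5

add C9 (timestamp 59) → {C9:59}
add P6 (timestamp 12) → {P6:12, C9:59}
add P29 (timestamp 9) → {P29:9, P6:12, C9:59}
add T22 (timestamp 43) → {P29:9, P6:12, T22:43, C9:59}
process next event → P29; now {P6:12, T22:43, C9:59}
process next event → P6; now {T22:43, C9:59}
add B4 (timestamp 49) → {T22:43, B4:49, C9:59}
process next event → T22; now {B4:49, C9:59}
update B4 to timestamp 17 → {B4:17, C9:59}
add T28 (timestamp 18) → {B4:17, T28:18, C9:59}
update B4 to timestamp 19 → {T28:18, B4:19, C9:59}
add P26 (timestamp 40) → {T28:18, B4:19, P26:40, C9:59}
process next event → T28; now {B4:19, P26:40, C9:59}
add B20 (timestamp 16) → {B20:16, B4:19, P26:40, C9:59}
process next event → B20; now {B4:19, P26:40, C9:59}
add B12 (timestamp 38) → {B4:19, B12:38, P26:40, C9:59}
add E5 (timestamp 50) → {B4:19, B12:38, P26:40, E5:50, C9:59}
add A25 (timestamp 20) → {B4:19, A25:20, B12:38, P26:40, E5:50, C9:59}
process next event → B4; now {A25:20, B12:38, P26:40, E5:50, C9:59}
update C9 to timestamp 58 → {A25:20, B12:38, P26:40, E5:50, C9:58}
process next event → A25; now {B12:38, P26:40, E5:50, C9:58}
process next event → B12; now {P26:40, E5:50, C9:58}
process next event → P26; now {E5:50, C9:58}
process next event → E5; now {C9:58}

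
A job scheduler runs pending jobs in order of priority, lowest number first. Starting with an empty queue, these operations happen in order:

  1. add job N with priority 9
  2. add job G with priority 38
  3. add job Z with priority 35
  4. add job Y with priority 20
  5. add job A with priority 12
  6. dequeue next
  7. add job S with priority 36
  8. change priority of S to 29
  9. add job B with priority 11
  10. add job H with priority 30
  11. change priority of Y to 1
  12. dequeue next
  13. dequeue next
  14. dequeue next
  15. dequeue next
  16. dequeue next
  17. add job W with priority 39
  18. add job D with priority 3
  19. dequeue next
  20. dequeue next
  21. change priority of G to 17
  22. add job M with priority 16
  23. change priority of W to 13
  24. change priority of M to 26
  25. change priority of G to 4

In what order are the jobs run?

add N (priority 9) → {N:9}
add G (priority 38) → {N:9, G:38}
add Z (priority 35) → {N:9, Z:35, G:38}
add Y (priority 20) → {N:9, Y:20, Z:35, G:38}
add A (priority 12) → {N:9, A:12, Y:20, Z:35, G:38}
dequeue next → N; now {A:12, Y:20, Z:35, G:38}
add S (priority 36) → {A:12, Y:20, Z:35, S:36, G:38}
update S to priority 29 → {A:12, Y:20, S:29, Z:35, G:38}
add B (priority 11) → {B:11, A:12, Y:20, S:29, Z:35, G:38}
add H (priority 30) → {B:11, A:12, Y:20, S:29, H:30, Z:35, G:38}
update Y to priority 1 → {Y:1, B:11, A:12, S:29, H:30, Z:35, G:38}
dequeue next → Y; now {B:11, A:12, S:29, H:30, Z:35, G:38}
dequeue next → B; now {A:12, S:29, H:30, Z:35, G:38}
dequeue next → A; now {S:29, H:30, Z:35, G:38}
dequeue next → S; now {H:30, Z:35, G:38}
dequeue next → H; now {Z:35, G:38}
add W (priority 39) → {Z:35, G:38, W:39}
add D (priority 3) → {D:3, Z:35, G:38, W:39}
dequeue next → D; now {Z:35, G:38, W:39}
dequeue next → Z; now {G:38, W:39}
update G to priority 17 → {G:17, W:39}
add M (priority 16) → {M:16, G:17, W:39}
update W to priority 13 → {W:13, M:16, G:17}
update M to priority 26 → {W:13, G:17, M:26}
update G to priority 4 → {G:4, W:13, M:26}

N, Y, B, A, S, H, D, Z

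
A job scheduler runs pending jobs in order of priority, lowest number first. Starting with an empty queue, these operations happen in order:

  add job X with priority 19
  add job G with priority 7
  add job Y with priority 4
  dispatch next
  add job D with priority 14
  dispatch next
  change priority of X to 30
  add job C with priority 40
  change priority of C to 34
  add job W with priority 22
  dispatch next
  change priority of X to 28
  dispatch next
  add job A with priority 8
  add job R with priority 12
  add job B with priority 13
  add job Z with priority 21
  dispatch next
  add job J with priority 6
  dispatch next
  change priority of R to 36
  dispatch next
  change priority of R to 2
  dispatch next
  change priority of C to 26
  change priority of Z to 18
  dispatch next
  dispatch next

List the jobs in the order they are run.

add X (priority 19) → {X:19}
add G (priority 7) → {G:7, X:19}
add Y (priority 4) → {Y:4, G:7, X:19}
dispatch next → Y; now {G:7, X:19}
add D (priority 14) → {G:7, D:14, X:19}
dispatch next → G; now {D:14, X:19}
update X to priority 30 → {D:14, X:30}
add C (priority 40) → {D:14, X:30, C:40}
update C to priority 34 → {D:14, X:30, C:34}
add W (priority 22) → {D:14, W:22, X:30, C:34}
dispatch next → D; now {W:22, X:30, C:34}
update X to priority 28 → {W:22, X:28, C:34}
dispatch next → W; now {X:28, C:34}
add A (priority 8) → {A:8, X:28, C:34}
add R (priority 12) → {A:8, R:12, X:28, C:34}
add B (priority 13) → {A:8, R:12, B:13, X:28, C:34}
add Z (priority 21) → {A:8, R:12, B:13, Z:21, X:28, C:34}
dispatch next → A; now {R:12, B:13, Z:21, X:28, C:34}
add J (priority 6) → {J:6, R:12, B:13, Z:21, X:28, C:34}
dispatch next → J; now {R:12, B:13, Z:21, X:28, C:34}
update R to priority 36 → {B:13, Z:21, X:28, C:34, R:36}
dispatch next → B; now {Z:21, X:28, C:34, R:36}
update R to priority 2 → {R:2, Z:21, X:28, C:34}
dispatch next → R; now {Z:21, X:28, C:34}
update C to priority 26 → {Z:21, C:26, X:28}
update Z to priority 18 → {Z:18, C:26, X:28}
dispatch next → Z; now {C:26, X:28}
dispatch next → C; now {X:28}

Y → G → D → W → A → J → B → R → Z → C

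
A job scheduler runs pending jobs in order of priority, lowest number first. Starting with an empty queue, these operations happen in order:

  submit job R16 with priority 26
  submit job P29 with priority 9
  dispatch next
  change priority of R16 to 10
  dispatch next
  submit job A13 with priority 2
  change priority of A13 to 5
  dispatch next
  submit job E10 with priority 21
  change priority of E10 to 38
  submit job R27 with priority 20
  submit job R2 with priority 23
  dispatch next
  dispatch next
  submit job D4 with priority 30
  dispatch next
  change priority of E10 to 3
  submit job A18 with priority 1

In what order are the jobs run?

add R16 (priority 26) → {R16:26}
add P29 (priority 9) → {P29:9, R16:26}
dispatch next → P29; now {R16:26}
update R16 to priority 10 → {R16:10}
dispatch next → R16; now {}
add A13 (priority 2) → {A13:2}
update A13 to priority 5 → {A13:5}
dispatch next → A13; now {}
add E10 (priority 21) → {E10:21}
update E10 to priority 38 → {E10:38}
add R27 (priority 20) → {R27:20, E10:38}
add R2 (priority 23) → {R27:20, R2:23, E10:38}
dispatch next → R27; now {R2:23, E10:38}
dispatch next → R2; now {E10:38}
add D4 (priority 30) → {D4:30, E10:38}
dispatch next → D4; now {E10:38}
update E10 to priority 3 → {E10:3}
add A18 (priority 1) → {A18:1, E10:3}

P29, R16, A13, R27, R2, D4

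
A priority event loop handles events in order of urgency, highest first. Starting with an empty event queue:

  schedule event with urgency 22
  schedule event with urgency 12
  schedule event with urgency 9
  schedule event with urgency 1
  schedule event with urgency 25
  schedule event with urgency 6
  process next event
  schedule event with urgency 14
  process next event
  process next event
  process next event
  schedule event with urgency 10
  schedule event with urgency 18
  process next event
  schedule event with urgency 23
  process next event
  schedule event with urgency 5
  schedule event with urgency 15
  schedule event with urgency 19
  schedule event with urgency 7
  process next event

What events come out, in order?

25 → 22 → 14 → 12 → 18 → 23 → 19

insert 22 → {22}
insert 12 → {22, 12}
insert 9 → {22, 12, 9}
insert 1 → {22, 12, 9, 1}
insert 25 → {25, 22, 12, 9, 1}
insert 6 → {25, 22, 12, 9, 6, 1}
process next event → 25; now {22, 12, 9, 6, 1}
insert 14 → {22, 14, 12, 9, 6, 1}
process next event → 22; now {14, 12, 9, 6, 1}
process next event → 14; now {12, 9, 6, 1}
process next event → 12; now {9, 6, 1}
insert 10 → {10, 9, 6, 1}
insert 18 → {18, 10, 9, 6, 1}
process next event → 18; now {10, 9, 6, 1}
insert 23 → {23, 10, 9, 6, 1}
process next event → 23; now {10, 9, 6, 1}
insert 5 → {10, 9, 6, 5, 1}
insert 15 → {15, 10, 9, 6, 5, 1}
insert 19 → {19, 15, 10, 9, 6, 5, 1}
insert 7 → {19, 15, 10, 9, 7, 6, 5, 1}
process next event → 19; now {15, 10, 9, 7, 6, 5, 1}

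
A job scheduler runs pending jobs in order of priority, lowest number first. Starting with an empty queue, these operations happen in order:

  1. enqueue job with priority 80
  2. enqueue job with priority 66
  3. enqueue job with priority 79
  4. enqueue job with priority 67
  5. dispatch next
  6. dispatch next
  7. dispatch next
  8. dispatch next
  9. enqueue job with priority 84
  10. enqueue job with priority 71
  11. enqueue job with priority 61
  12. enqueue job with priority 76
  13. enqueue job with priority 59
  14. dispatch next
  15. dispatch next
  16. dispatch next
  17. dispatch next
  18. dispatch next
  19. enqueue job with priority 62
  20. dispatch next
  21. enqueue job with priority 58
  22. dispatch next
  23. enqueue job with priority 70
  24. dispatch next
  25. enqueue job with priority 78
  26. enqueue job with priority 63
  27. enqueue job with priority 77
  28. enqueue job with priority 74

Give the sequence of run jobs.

[66, 67, 79, 80, 59, 61, 71, 76, 84, 62, 58, 70]

insert 80 → {80}
insert 66 → {66, 80}
insert 79 → {66, 79, 80}
insert 67 → {66, 67, 79, 80}
dispatch next → 66; now {67, 79, 80}
dispatch next → 67; now {79, 80}
dispatch next → 79; now {80}
dispatch next → 80; now {}
insert 84 → {84}
insert 71 → {71, 84}
insert 61 → {61, 71, 84}
insert 76 → {61, 71, 76, 84}
insert 59 → {59, 61, 71, 76, 84}
dispatch next → 59; now {61, 71, 76, 84}
dispatch next → 61; now {71, 76, 84}
dispatch next → 71; now {76, 84}
dispatch next → 76; now {84}
dispatch next → 84; now {}
insert 62 → {62}
dispatch next → 62; now {}
insert 58 → {58}
dispatch next → 58; now {}
insert 70 → {70}
dispatch next → 70; now {}
insert 78 → {78}
insert 63 → {63, 78}
insert 77 → {63, 77, 78}
insert 74 → {63, 74, 77, 78}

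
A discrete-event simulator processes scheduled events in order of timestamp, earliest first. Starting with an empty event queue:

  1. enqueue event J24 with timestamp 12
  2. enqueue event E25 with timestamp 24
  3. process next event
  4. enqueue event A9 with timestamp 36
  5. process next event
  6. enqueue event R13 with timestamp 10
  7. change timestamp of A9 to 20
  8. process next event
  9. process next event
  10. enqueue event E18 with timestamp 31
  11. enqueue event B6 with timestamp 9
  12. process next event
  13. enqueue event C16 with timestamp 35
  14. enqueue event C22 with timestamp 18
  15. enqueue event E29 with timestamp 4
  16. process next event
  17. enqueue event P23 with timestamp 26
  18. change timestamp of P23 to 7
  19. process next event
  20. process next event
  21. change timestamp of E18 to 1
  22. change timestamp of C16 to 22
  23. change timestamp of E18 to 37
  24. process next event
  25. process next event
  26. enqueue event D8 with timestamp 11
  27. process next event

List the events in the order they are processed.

J24, E25, R13, A9, B6, E29, P23, C22, C16, E18, D8

add J24 (timestamp 12) → {J24:12}
add E25 (timestamp 24) → {J24:12, E25:24}
process next event → J24; now {E25:24}
add A9 (timestamp 36) → {E25:24, A9:36}
process next event → E25; now {A9:36}
add R13 (timestamp 10) → {R13:10, A9:36}
update A9 to timestamp 20 → {R13:10, A9:20}
process next event → R13; now {A9:20}
process next event → A9; now {}
add E18 (timestamp 31) → {E18:31}
add B6 (timestamp 9) → {B6:9, E18:31}
process next event → B6; now {E18:31}
add C16 (timestamp 35) → {E18:31, C16:35}
add C22 (timestamp 18) → {C22:18, E18:31, C16:35}
add E29 (timestamp 4) → {E29:4, C22:18, E18:31, C16:35}
process next event → E29; now {C22:18, E18:31, C16:35}
add P23 (timestamp 26) → {C22:18, P23:26, E18:31, C16:35}
update P23 to timestamp 7 → {P23:7, C22:18, E18:31, C16:35}
process next event → P23; now {C22:18, E18:31, C16:35}
process next event → C22; now {E18:31, C16:35}
update E18 to timestamp 1 → {E18:1, C16:35}
update C16 to timestamp 22 → {E18:1, C16:22}
update E18 to timestamp 37 → {C16:22, E18:37}
process next event → C16; now {E18:37}
process next event → E18; now {}
add D8 (timestamp 11) → {D8:11}
process next event → D8; now {}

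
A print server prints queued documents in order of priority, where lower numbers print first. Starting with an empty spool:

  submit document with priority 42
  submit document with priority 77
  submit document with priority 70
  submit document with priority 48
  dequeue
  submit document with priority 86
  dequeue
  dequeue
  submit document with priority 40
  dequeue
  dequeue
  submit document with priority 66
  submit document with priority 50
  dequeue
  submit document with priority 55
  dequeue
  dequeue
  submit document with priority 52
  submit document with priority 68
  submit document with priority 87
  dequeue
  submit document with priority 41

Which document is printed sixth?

insert 42 → {42}
insert 77 → {42, 77}
insert 70 → {42, 70, 77}
insert 48 → {42, 48, 70, 77}
dequeue → 42; now {48, 70, 77}
insert 86 → {48, 70, 77, 86}
dequeue → 48; now {70, 77, 86}
dequeue → 70; now {77, 86}
insert 40 → {40, 77, 86}
dequeue → 40; now {77, 86}
dequeue → 77; now {86}
insert 66 → {66, 86}
insert 50 → {50, 66, 86}
dequeue → 50; now {66, 86}
insert 55 → {55, 66, 86}
dequeue → 55; now {66, 86}
dequeue → 66; now {86}
insert 52 → {52, 86}
insert 68 → {52, 68, 86}
insert 87 → {52, 68, 86, 87}
dequeue → 52; now {68, 86, 87}
insert 41 → {41, 68, 86, 87}

50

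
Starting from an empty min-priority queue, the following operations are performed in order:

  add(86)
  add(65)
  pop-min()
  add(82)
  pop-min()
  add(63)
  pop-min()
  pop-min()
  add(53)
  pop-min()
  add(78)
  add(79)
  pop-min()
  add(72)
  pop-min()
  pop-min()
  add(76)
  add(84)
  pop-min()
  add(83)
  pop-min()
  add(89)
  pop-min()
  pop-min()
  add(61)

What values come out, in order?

65, 82, 63, 86, 53, 78, 72, 79, 76, 83, 84, 89

insert 86 → {86}
insert 65 → {65, 86}
pop-min → 65; now {86}
insert 82 → {82, 86}
pop-min → 82; now {86}
insert 63 → {63, 86}
pop-min → 63; now {86}
pop-min → 86; now {}
insert 53 → {53}
pop-min → 53; now {}
insert 78 → {78}
insert 79 → {78, 79}
pop-min → 78; now {79}
insert 72 → {72, 79}
pop-min → 72; now {79}
pop-min → 79; now {}
insert 76 → {76}
insert 84 → {76, 84}
pop-min → 76; now {84}
insert 83 → {83, 84}
pop-min → 83; now {84}
insert 89 → {84, 89}
pop-min → 84; now {89}
pop-min → 89; now {}
insert 61 → {61}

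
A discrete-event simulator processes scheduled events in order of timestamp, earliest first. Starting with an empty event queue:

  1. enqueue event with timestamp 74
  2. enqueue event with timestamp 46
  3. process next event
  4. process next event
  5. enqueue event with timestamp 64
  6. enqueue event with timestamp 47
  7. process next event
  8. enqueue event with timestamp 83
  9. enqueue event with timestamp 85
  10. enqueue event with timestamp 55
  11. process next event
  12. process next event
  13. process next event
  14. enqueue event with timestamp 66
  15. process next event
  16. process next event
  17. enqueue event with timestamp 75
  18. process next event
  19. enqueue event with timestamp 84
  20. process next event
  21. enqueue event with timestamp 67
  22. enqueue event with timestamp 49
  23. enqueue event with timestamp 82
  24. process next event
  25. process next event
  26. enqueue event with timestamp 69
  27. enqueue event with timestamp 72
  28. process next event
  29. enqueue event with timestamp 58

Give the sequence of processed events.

46 → 74 → 47 → 55 → 64 → 83 → 66 → 85 → 75 → 84 → 49 → 67 → 69

insert 74 → {74}
insert 46 → {46, 74}
process next event → 46; now {74}
process next event → 74; now {}
insert 64 → {64}
insert 47 → {47, 64}
process next event → 47; now {64}
insert 83 → {64, 83}
insert 85 → {64, 83, 85}
insert 55 → {55, 64, 83, 85}
process next event → 55; now {64, 83, 85}
process next event → 64; now {83, 85}
process next event → 83; now {85}
insert 66 → {66, 85}
process next event → 66; now {85}
process next event → 85; now {}
insert 75 → {75}
process next event → 75; now {}
insert 84 → {84}
process next event → 84; now {}
insert 67 → {67}
insert 49 → {49, 67}
insert 82 → {49, 67, 82}
process next event → 49; now {67, 82}
process next event → 67; now {82}
insert 69 → {69, 82}
insert 72 → {69, 72, 82}
process next event → 69; now {72, 82}
insert 58 → {58, 72, 82}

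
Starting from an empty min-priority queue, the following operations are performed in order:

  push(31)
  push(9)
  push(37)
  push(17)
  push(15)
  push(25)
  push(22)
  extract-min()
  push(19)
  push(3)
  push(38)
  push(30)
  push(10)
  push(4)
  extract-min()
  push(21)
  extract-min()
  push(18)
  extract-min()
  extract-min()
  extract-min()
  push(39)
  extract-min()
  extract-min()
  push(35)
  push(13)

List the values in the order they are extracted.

insert 31 → {31}
insert 9 → {9, 31}
insert 37 → {9, 31, 37}
insert 17 → {9, 17, 31, 37}
insert 15 → {9, 15, 17, 31, 37}
insert 25 → {9, 15, 17, 25, 31, 37}
insert 22 → {9, 15, 17, 22, 25, 31, 37}
extract-min → 9; now {15, 17, 22, 25, 31, 37}
insert 19 → {15, 17, 19, 22, 25, 31, 37}
insert 3 → {3, 15, 17, 19, 22, 25, 31, 37}
insert 38 → {3, 15, 17, 19, 22, 25, 31, 37, 38}
insert 30 → {3, 15, 17, 19, 22, 25, 30, 31, 37, 38}
insert 10 → {3, 10, 15, 17, 19, 22, 25, 30, 31, 37, 38}
insert 4 → {3, 4, 10, 15, 17, 19, 22, 25, 30, 31, 37, 38}
extract-min → 3; now {4, 10, 15, 17, 19, 22, 25, 30, 31, 37, 38}
insert 21 → {4, 10, 15, 17, 19, 21, 22, 25, 30, 31, 37, 38}
extract-min → 4; now {10, 15, 17, 19, 21, 22, 25, 30, 31, 37, 38}
insert 18 → {10, 15, 17, 18, 19, 21, 22, 25, 30, 31, 37, 38}
extract-min → 10; now {15, 17, 18, 19, 21, 22, 25, 30, 31, 37, 38}
extract-min → 15; now {17, 18, 19, 21, 22, 25, 30, 31, 37, 38}
extract-min → 17; now {18, 19, 21, 22, 25, 30, 31, 37, 38}
insert 39 → {18, 19, 21, 22, 25, 30, 31, 37, 38, 39}
extract-min → 18; now {19, 21, 22, 25, 30, 31, 37, 38, 39}
extract-min → 19; now {21, 22, 25, 30, 31, 37, 38, 39}
insert 35 → {21, 22, 25, 30, 31, 35, 37, 38, 39}
insert 13 → {13, 21, 22, 25, 30, 31, 35, 37, 38, 39}

[9, 3, 4, 10, 15, 17, 18, 19]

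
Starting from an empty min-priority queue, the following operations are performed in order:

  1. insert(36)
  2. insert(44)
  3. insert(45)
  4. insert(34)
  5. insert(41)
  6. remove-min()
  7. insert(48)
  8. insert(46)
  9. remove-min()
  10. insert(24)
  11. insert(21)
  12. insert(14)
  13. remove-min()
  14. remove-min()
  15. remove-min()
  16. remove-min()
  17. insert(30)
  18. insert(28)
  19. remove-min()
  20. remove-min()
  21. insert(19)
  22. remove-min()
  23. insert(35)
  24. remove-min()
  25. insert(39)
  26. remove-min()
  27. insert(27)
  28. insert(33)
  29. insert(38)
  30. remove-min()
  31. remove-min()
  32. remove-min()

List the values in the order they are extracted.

insert 36 → {36}
insert 44 → {36, 44}
insert 45 → {36, 44, 45}
insert 34 → {34, 36, 44, 45}
insert 41 → {34, 36, 41, 44, 45}
remove-min → 34; now {36, 41, 44, 45}
insert 48 → {36, 41, 44, 45, 48}
insert 46 → {36, 41, 44, 45, 46, 48}
remove-min → 36; now {41, 44, 45, 46, 48}
insert 24 → {24, 41, 44, 45, 46, 48}
insert 21 → {21, 24, 41, 44, 45, 46, 48}
insert 14 → {14, 21, 24, 41, 44, 45, 46, 48}
remove-min → 14; now {21, 24, 41, 44, 45, 46, 48}
remove-min → 21; now {24, 41, 44, 45, 46, 48}
remove-min → 24; now {41, 44, 45, 46, 48}
remove-min → 41; now {44, 45, 46, 48}
insert 30 → {30, 44, 45, 46, 48}
insert 28 → {28, 30, 44, 45, 46, 48}
remove-min → 28; now {30, 44, 45, 46, 48}
remove-min → 30; now {44, 45, 46, 48}
insert 19 → {19, 44, 45, 46, 48}
remove-min → 19; now {44, 45, 46, 48}
insert 35 → {35, 44, 45, 46, 48}
remove-min → 35; now {44, 45, 46, 48}
insert 39 → {39, 44, 45, 46, 48}
remove-min → 39; now {44, 45, 46, 48}
insert 27 → {27, 44, 45, 46, 48}
insert 33 → {27, 33, 44, 45, 46, 48}
insert 38 → {27, 33, 38, 44, 45, 46, 48}
remove-min → 27; now {33, 38, 44, 45, 46, 48}
remove-min → 33; now {38, 44, 45, 46, 48}
remove-min → 38; now {44, 45, 46, 48}

[34, 36, 14, 21, 24, 41, 28, 30, 19, 35, 39, 27, 33, 38]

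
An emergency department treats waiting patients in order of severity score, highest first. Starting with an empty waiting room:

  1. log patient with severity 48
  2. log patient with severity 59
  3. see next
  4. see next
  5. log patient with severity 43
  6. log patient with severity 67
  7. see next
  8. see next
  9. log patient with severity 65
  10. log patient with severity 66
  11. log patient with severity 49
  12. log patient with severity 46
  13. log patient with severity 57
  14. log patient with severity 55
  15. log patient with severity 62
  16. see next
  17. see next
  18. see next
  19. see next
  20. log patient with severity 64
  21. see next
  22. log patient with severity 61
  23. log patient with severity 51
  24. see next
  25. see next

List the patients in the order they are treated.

insert 48 → {48}
insert 59 → {59, 48}
see next → 59; now {48}
see next → 48; now {}
insert 43 → {43}
insert 67 → {67, 43}
see next → 67; now {43}
see next → 43; now {}
insert 65 → {65}
insert 66 → {66, 65}
insert 49 → {66, 65, 49}
insert 46 → {66, 65, 49, 46}
insert 57 → {66, 65, 57, 49, 46}
insert 55 → {66, 65, 57, 55, 49, 46}
insert 62 → {66, 65, 62, 57, 55, 49, 46}
see next → 66; now {65, 62, 57, 55, 49, 46}
see next → 65; now {62, 57, 55, 49, 46}
see next → 62; now {57, 55, 49, 46}
see next → 57; now {55, 49, 46}
insert 64 → {64, 55, 49, 46}
see next → 64; now {55, 49, 46}
insert 61 → {61, 55, 49, 46}
insert 51 → {61, 55, 51, 49, 46}
see next → 61; now {55, 51, 49, 46}
see next → 55; now {51, 49, 46}

59 → 48 → 67 → 43 → 66 → 65 → 62 → 57 → 64 → 61 → 55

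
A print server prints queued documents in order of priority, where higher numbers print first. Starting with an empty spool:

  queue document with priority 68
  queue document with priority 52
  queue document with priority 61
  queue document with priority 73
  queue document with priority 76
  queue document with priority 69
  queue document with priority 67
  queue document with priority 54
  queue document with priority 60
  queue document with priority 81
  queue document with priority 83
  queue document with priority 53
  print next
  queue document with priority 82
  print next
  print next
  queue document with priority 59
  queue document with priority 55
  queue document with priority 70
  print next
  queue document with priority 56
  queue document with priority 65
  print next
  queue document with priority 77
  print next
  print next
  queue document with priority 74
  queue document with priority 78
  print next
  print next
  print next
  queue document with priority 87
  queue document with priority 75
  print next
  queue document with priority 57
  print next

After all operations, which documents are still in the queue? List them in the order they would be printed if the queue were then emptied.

insert 68 → {68}
insert 52 → {68, 52}
insert 61 → {68, 61, 52}
insert 73 → {73, 68, 61, 52}
insert 76 → {76, 73, 68, 61, 52}
insert 69 → {76, 73, 69, 68, 61, 52}
insert 67 → {76, 73, 69, 68, 67, 61, 52}
insert 54 → {76, 73, 69, 68, 67, 61, 54, 52}
insert 60 → {76, 73, 69, 68, 67, 61, 60, 54, 52}
insert 81 → {81, 76, 73, 69, 68, 67, 61, 60, 54, 52}
insert 83 → {83, 81, 76, 73, 69, 68, 67, 61, 60, 54, 52}
insert 53 → {83, 81, 76, 73, 69, 68, 67, 61, 60, 54, 53, 52}
print next → 83; now {81, 76, 73, 69, 68, 67, 61, 60, 54, 53, 52}
insert 82 → {82, 81, 76, 73, 69, 68, 67, 61, 60, 54, 53, 52}
print next → 82; now {81, 76, 73, 69, 68, 67, 61, 60, 54, 53, 52}
print next → 81; now {76, 73, 69, 68, 67, 61, 60, 54, 53, 52}
insert 59 → {76, 73, 69, 68, 67, 61, 60, 59, 54, 53, 52}
insert 55 → {76, 73, 69, 68, 67, 61, 60, 59, 55, 54, 53, 52}
insert 70 → {76, 73, 70, 69, 68, 67, 61, 60, 59, 55, 54, 53, 52}
print next → 76; now {73, 70, 69, 68, 67, 61, 60, 59, 55, 54, 53, 52}
insert 56 → {73, 70, 69, 68, 67, 61, 60, 59, 56, 55, 54, 53, 52}
insert 65 → {73, 70, 69, 68, 67, 65, 61, 60, 59, 56, 55, 54, 53, 52}
print next → 73; now {70, 69, 68, 67, 65, 61, 60, 59, 56, 55, 54, 53, 52}
insert 77 → {77, 70, 69, 68, 67, 65, 61, 60, 59, 56, 55, 54, 53, 52}
print next → 77; now {70, 69, 68, 67, 65, 61, 60, 59, 56, 55, 54, 53, 52}
print next → 70; now {69, 68, 67, 65, 61, 60, 59, 56, 55, 54, 53, 52}
insert 74 → {74, 69, 68, 67, 65, 61, 60, 59, 56, 55, 54, 53, 52}
insert 78 → {78, 74, 69, 68, 67, 65, 61, 60, 59, 56, 55, 54, 53, 52}
print next → 78; now {74, 69, 68, 67, 65, 61, 60, 59, 56, 55, 54, 53, 52}
print next → 74; now {69, 68, 67, 65, 61, 60, 59, 56, 55, 54, 53, 52}
print next → 69; now {68, 67, 65, 61, 60, 59, 56, 55, 54, 53, 52}
insert 87 → {87, 68, 67, 65, 61, 60, 59, 56, 55, 54, 53, 52}
insert 75 → {87, 75, 68, 67, 65, 61, 60, 59, 56, 55, 54, 53, 52}
print next → 87; now {75, 68, 67, 65, 61, 60, 59, 56, 55, 54, 53, 52}
insert 57 → {75, 68, 67, 65, 61, 60, 59, 57, 56, 55, 54, 53, 52}
print next → 75; now {68, 67, 65, 61, 60, 59, 57, 56, 55, 54, 53, 52}

[68, 67, 65, 61, 60, 59, 57, 56, 55, 54, 53, 52]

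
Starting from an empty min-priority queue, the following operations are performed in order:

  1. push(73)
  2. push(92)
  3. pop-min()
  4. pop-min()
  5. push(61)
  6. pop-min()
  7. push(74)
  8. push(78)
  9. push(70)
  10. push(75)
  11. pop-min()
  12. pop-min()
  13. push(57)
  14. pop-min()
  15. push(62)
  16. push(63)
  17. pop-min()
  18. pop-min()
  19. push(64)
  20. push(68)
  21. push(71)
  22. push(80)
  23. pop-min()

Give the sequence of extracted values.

insert 73 → {73}
insert 92 → {73, 92}
pop-min → 73; now {92}
pop-min → 92; now {}
insert 61 → {61}
pop-min → 61; now {}
insert 74 → {74}
insert 78 → {74, 78}
insert 70 → {70, 74, 78}
insert 75 → {70, 74, 75, 78}
pop-min → 70; now {74, 75, 78}
pop-min → 74; now {75, 78}
insert 57 → {57, 75, 78}
pop-min → 57; now {75, 78}
insert 62 → {62, 75, 78}
insert 63 → {62, 63, 75, 78}
pop-min → 62; now {63, 75, 78}
pop-min → 63; now {75, 78}
insert 64 → {64, 75, 78}
insert 68 → {64, 68, 75, 78}
insert 71 → {64, 68, 71, 75, 78}
insert 80 → {64, 68, 71, 75, 78, 80}
pop-min → 64; now {68, 71, 75, 78, 80}

73, 92, 61, 70, 74, 57, 62, 63, 64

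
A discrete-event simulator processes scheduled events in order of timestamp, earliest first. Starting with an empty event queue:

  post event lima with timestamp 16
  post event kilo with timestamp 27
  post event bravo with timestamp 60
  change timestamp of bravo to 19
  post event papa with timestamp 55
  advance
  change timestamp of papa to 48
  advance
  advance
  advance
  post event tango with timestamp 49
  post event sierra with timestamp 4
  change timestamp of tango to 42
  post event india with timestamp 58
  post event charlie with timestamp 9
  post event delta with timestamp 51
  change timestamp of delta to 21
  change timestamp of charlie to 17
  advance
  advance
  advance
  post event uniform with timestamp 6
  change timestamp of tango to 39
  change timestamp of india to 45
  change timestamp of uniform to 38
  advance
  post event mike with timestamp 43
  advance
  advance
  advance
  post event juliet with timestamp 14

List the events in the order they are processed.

lima → bravo → kilo → papa → sierra → charlie → delta → uniform → tango → mike → india

add lima (timestamp 16) → {lima:16}
add kilo (timestamp 27) → {lima:16, kilo:27}
add bravo (timestamp 60) → {lima:16, kilo:27, bravo:60}
update bravo to timestamp 19 → {lima:16, bravo:19, kilo:27}
add papa (timestamp 55) → {lima:16, bravo:19, kilo:27, papa:55}
advance → lima; now {bravo:19, kilo:27, papa:55}
update papa to timestamp 48 → {bravo:19, kilo:27, papa:48}
advance → bravo; now {kilo:27, papa:48}
advance → kilo; now {papa:48}
advance → papa; now {}
add tango (timestamp 49) → {tango:49}
add sierra (timestamp 4) → {sierra:4, tango:49}
update tango to timestamp 42 → {sierra:4, tango:42}
add india (timestamp 58) → {sierra:4, tango:42, india:58}
add charlie (timestamp 9) → {sierra:4, charlie:9, tango:42, india:58}
add delta (timestamp 51) → {sierra:4, charlie:9, tango:42, delta:51, india:58}
update delta to timestamp 21 → {sierra:4, charlie:9, delta:21, tango:42, india:58}
update charlie to timestamp 17 → {sierra:4, charlie:17, delta:21, tango:42, india:58}
advance → sierra; now {charlie:17, delta:21, tango:42, india:58}
advance → charlie; now {delta:21, tango:42, india:58}
advance → delta; now {tango:42, india:58}
add uniform (timestamp 6) → {uniform:6, tango:42, india:58}
update tango to timestamp 39 → {uniform:6, tango:39, india:58}
update india to timestamp 45 → {uniform:6, tango:39, india:45}
update uniform to timestamp 38 → {uniform:38, tango:39, india:45}
advance → uniform; now {tango:39, india:45}
add mike (timestamp 43) → {tango:39, mike:43, india:45}
advance → tango; now {mike:43, india:45}
advance → mike; now {india:45}
advance → india; now {}
add juliet (timestamp 14) → {juliet:14}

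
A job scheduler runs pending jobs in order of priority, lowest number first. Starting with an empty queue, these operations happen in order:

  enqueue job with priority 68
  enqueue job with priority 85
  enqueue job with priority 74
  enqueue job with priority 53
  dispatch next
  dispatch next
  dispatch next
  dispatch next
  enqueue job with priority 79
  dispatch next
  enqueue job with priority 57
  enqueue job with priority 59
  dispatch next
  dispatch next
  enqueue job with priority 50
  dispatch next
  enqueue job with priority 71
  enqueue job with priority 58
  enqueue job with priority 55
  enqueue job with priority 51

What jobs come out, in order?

53, 68, 74, 85, 79, 57, 59, 50

insert 68 → {68}
insert 85 → {68, 85}
insert 74 → {68, 74, 85}
insert 53 → {53, 68, 74, 85}
dispatch next → 53; now {68, 74, 85}
dispatch next → 68; now {74, 85}
dispatch next → 74; now {85}
dispatch next → 85; now {}
insert 79 → {79}
dispatch next → 79; now {}
insert 57 → {57}
insert 59 → {57, 59}
dispatch next → 57; now {59}
dispatch next → 59; now {}
insert 50 → {50}
dispatch next → 50; now {}
insert 71 → {71}
insert 58 → {58, 71}
insert 55 → {55, 58, 71}
insert 51 → {51, 55, 58, 71}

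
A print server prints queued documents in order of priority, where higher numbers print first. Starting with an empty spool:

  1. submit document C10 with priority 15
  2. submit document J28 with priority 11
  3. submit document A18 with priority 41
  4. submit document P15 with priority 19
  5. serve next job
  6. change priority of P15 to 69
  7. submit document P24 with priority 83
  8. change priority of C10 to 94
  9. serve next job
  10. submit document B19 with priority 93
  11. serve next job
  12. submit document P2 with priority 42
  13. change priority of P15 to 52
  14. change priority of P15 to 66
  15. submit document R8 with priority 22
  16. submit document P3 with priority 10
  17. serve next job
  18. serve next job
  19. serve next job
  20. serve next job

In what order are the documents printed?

A18, C10, B19, P24, P15, P2, R8

add C10 (priority 15) → {C10:15}
add J28 (priority 11) → {C10:15, J28:11}
add A18 (priority 41) → {A18:41, C10:15, J28:11}
add P15 (priority 19) → {A18:41, P15:19, C10:15, J28:11}
serve next job → A18; now {P15:19, C10:15, J28:11}
update P15 to priority 69 → {P15:69, C10:15, J28:11}
add P24 (priority 83) → {P24:83, P15:69, C10:15, J28:11}
update C10 to priority 94 → {C10:94, P24:83, P15:69, J28:11}
serve next job → C10; now {P24:83, P15:69, J28:11}
add B19 (priority 93) → {B19:93, P24:83, P15:69, J28:11}
serve next job → B19; now {P24:83, P15:69, J28:11}
add P2 (priority 42) → {P24:83, P15:69, P2:42, J28:11}
update P15 to priority 52 → {P24:83, P15:52, P2:42, J28:11}
update P15 to priority 66 → {P24:83, P15:66, P2:42, J28:11}
add R8 (priority 22) → {P24:83, P15:66, P2:42, R8:22, J28:11}
add P3 (priority 10) → {P24:83, P15:66, P2:42, R8:22, J28:11, P3:10}
serve next job → P24; now {P15:66, P2:42, R8:22, J28:11, P3:10}
serve next job → P15; now {P2:42, R8:22, J28:11, P3:10}
serve next job → P2; now {R8:22, J28:11, P3:10}
serve next job → R8; now {J28:11, P3:10}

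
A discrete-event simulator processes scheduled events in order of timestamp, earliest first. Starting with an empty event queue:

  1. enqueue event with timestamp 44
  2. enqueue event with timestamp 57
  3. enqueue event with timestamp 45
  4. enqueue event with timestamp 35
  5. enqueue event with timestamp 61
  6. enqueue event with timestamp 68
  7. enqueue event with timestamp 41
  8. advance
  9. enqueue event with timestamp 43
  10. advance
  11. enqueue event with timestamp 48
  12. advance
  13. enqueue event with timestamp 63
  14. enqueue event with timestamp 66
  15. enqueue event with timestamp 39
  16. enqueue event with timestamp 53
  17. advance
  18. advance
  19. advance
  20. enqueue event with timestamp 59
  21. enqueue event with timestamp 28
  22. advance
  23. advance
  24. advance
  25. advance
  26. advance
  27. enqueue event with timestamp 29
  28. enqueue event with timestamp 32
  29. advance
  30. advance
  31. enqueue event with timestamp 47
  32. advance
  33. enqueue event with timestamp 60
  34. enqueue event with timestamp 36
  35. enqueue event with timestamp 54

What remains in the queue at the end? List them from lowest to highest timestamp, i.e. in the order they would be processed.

36, 54, 60, 61, 63, 66, 68

insert 44 → {44}
insert 57 → {44, 57}
insert 45 → {44, 45, 57}
insert 35 → {35, 44, 45, 57}
insert 61 → {35, 44, 45, 57, 61}
insert 68 → {35, 44, 45, 57, 61, 68}
insert 41 → {35, 41, 44, 45, 57, 61, 68}
advance → 35; now {41, 44, 45, 57, 61, 68}
insert 43 → {41, 43, 44, 45, 57, 61, 68}
advance → 41; now {43, 44, 45, 57, 61, 68}
insert 48 → {43, 44, 45, 48, 57, 61, 68}
advance → 43; now {44, 45, 48, 57, 61, 68}
insert 63 → {44, 45, 48, 57, 61, 63, 68}
insert 66 → {44, 45, 48, 57, 61, 63, 66, 68}
insert 39 → {39, 44, 45, 48, 57, 61, 63, 66, 68}
insert 53 → {39, 44, 45, 48, 53, 57, 61, 63, 66, 68}
advance → 39; now {44, 45, 48, 53, 57, 61, 63, 66, 68}
advance → 44; now {45, 48, 53, 57, 61, 63, 66, 68}
advance → 45; now {48, 53, 57, 61, 63, 66, 68}
insert 59 → {48, 53, 57, 59, 61, 63, 66, 68}
insert 28 → {28, 48, 53, 57, 59, 61, 63, 66, 68}
advance → 28; now {48, 53, 57, 59, 61, 63, 66, 68}
advance → 48; now {53, 57, 59, 61, 63, 66, 68}
advance → 53; now {57, 59, 61, 63, 66, 68}
advance → 57; now {59, 61, 63, 66, 68}
advance → 59; now {61, 63, 66, 68}
insert 29 → {29, 61, 63, 66, 68}
insert 32 → {29, 32, 61, 63, 66, 68}
advance → 29; now {32, 61, 63, 66, 68}
advance → 32; now {61, 63, 66, 68}
insert 47 → {47, 61, 63, 66, 68}
advance → 47; now {61, 63, 66, 68}
insert 60 → {60, 61, 63, 66, 68}
insert 36 → {36, 60, 61, 63, 66, 68}
insert 54 → {36, 54, 60, 61, 63, 66, 68}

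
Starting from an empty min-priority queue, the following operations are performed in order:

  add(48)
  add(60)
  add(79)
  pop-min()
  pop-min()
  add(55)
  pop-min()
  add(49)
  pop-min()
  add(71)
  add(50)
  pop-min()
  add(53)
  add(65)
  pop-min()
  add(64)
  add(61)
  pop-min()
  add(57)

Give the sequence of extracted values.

48, 60, 55, 49, 50, 53, 61

insert 48 → {48}
insert 60 → {48, 60}
insert 79 → {48, 60, 79}
pop-min → 48; now {60, 79}
pop-min → 60; now {79}
insert 55 → {55, 79}
pop-min → 55; now {79}
insert 49 → {49, 79}
pop-min → 49; now {79}
insert 71 → {71, 79}
insert 50 → {50, 71, 79}
pop-min → 50; now {71, 79}
insert 53 → {53, 71, 79}
insert 65 → {53, 65, 71, 79}
pop-min → 53; now {65, 71, 79}
insert 64 → {64, 65, 71, 79}
insert 61 → {61, 64, 65, 71, 79}
pop-min → 61; now {64, 65, 71, 79}
insert 57 → {57, 64, 65, 71, 79}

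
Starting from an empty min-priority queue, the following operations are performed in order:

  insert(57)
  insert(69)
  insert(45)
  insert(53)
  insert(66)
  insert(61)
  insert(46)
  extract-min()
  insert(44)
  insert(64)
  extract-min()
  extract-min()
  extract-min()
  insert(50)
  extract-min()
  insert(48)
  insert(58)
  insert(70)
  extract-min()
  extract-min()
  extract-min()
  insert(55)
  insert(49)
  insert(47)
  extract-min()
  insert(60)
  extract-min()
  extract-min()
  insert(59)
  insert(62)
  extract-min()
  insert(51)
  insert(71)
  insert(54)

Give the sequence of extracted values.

45, 44, 46, 53, 50, 48, 57, 58, 47, 49, 55, 59

insert 57 → {57}
insert 69 → {57, 69}
insert 45 → {45, 57, 69}
insert 53 → {45, 53, 57, 69}
insert 66 → {45, 53, 57, 66, 69}
insert 61 → {45, 53, 57, 61, 66, 69}
insert 46 → {45, 46, 53, 57, 61, 66, 69}
extract-min → 45; now {46, 53, 57, 61, 66, 69}
insert 44 → {44, 46, 53, 57, 61, 66, 69}
insert 64 → {44, 46, 53, 57, 61, 64, 66, 69}
extract-min → 44; now {46, 53, 57, 61, 64, 66, 69}
extract-min → 46; now {53, 57, 61, 64, 66, 69}
extract-min → 53; now {57, 61, 64, 66, 69}
insert 50 → {50, 57, 61, 64, 66, 69}
extract-min → 50; now {57, 61, 64, 66, 69}
insert 48 → {48, 57, 61, 64, 66, 69}
insert 58 → {48, 57, 58, 61, 64, 66, 69}
insert 70 → {48, 57, 58, 61, 64, 66, 69, 70}
extract-min → 48; now {57, 58, 61, 64, 66, 69, 70}
extract-min → 57; now {58, 61, 64, 66, 69, 70}
extract-min → 58; now {61, 64, 66, 69, 70}
insert 55 → {55, 61, 64, 66, 69, 70}
insert 49 → {49, 55, 61, 64, 66, 69, 70}
insert 47 → {47, 49, 55, 61, 64, 66, 69, 70}
extract-min → 47; now {49, 55, 61, 64, 66, 69, 70}
insert 60 → {49, 55, 60, 61, 64, 66, 69, 70}
extract-min → 49; now {55, 60, 61, 64, 66, 69, 70}
extract-min → 55; now {60, 61, 64, 66, 69, 70}
insert 59 → {59, 60, 61, 64, 66, 69, 70}
insert 62 → {59, 60, 61, 62, 64, 66, 69, 70}
extract-min → 59; now {60, 61, 62, 64, 66, 69, 70}
insert 51 → {51, 60, 61, 62, 64, 66, 69, 70}
insert 71 → {51, 60, 61, 62, 64, 66, 69, 70, 71}
insert 54 → {51, 54, 60, 61, 62, 64, 66, 69, 70, 71}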